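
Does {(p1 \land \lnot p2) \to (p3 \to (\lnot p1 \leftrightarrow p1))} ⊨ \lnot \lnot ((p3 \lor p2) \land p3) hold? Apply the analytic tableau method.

Initial set: {T ((p1 \land \lnot p2) \to (p3 \to (\lnot p1 \leftrightarrow p1))); F \lnot \lnot ((p3 \lor p2) \land p3)}.
F \lnot \lnot ((p3 \lor p2) \land p3): drop double negation, giving F ((p3 \lor p2) \land p3).
T ((p1 \land \lnot p2) \to (p3 \to (\lnot p1 \leftrightarrow p1))): β-rule — branch into F (p1 \land \lnot p2)  //  T (p3 \to (\lnot p1 \leftrightarrow p1)).
  branch 1 (add F (p1 \land \lnot p2)):
    F ((p3 \lor p2) \land p3): β-rule — branch into F (p3 \lor p2)  //  F p3.
      branch 1.1 (add F (p3 \lor p2)):
        F (p3 \lor p2): α-rule — add F p3, F p2.
        F (p1 \land \lnot p2): β-rule — branch into F p1  //  F \lnot p2.
          branch 1.1.1 (add F p1):
            ○ open, literals {p1=0, p2=0, p3=0}.
          branch 1.1.2 (add F \lnot p2):
            × closes — contains both p2 and \lnot p2.
      branch 1.2 (add F p3):
        F (p1 \land \lnot p2): β-rule — branch into F p1  //  F \lnot p2.
          branch 1.2.1 (add F p1):
            ○ open, literals {p1=0, p3=0}.
          branch 1.2.2 (add F \lnot p2):
            ○ open, literals {p2=1, p3=0}.
  branch 2 (add T (p3 \to (\lnot p1 \leftrightarrow p1))):
    F ((p3 \lor p2) \land p3): β-rule — branch into F (p3 \lor p2)  //  F p3.
      branch 2.1 (add F (p3 \lor p2)):
        F (p3 \lor p2): α-rule — add F p3, F p2.
        T (p3 \to (\lnot p1 \leftrightarrow p1)): β-rule — branch into F p3  //  T (\lnot p1 \leftrightarrow p1).
          branch 2.1.1 (add F p3):
            ○ open, literals {p2=0, p3=0}.
          branch 2.1.2 (add T (\lnot p1 \leftrightarrow p1)):
            T (\lnot p1 \leftrightarrow p1): β-rule — branch into T \lnot p1, T p1  //  F \lnot p1, F p1.
              branch 2.1.2.1 (add T \lnot p1, T p1):
                × closes — contains both p1 and \lnot p1.
              branch 2.1.2.2 (add F \lnot p1, F p1):
                × closes — contains both p1 and \lnot p1.
      branch 2.2 (add F p3):
        T (p3 \to (\lnot p1 \leftrightarrow p1)): β-rule — branch into F p3  //  T (\lnot p1 \leftrightarrow p1).
          branch 2.2.1 (add F p3):
            ○ open, literals {p3=0}.
          branch 2.2.2 (add T (\lnot p1 \leftrightarrow p1)):
            T (\lnot p1 \leftrightarrow p1): β-rule — branch into T \lnot p1, T p1  //  F \lnot p1, F p1.
              branch 2.2.2.1 (add T \lnot p1, T p1):
                × closes — contains both p1 and \lnot p1.
              branch 2.2.2.2 (add F \lnot p1, F p1):
                × closes — contains both p1 and \lnot p1.
5 branches closed, 5 open.
An open branch gives a countermodel: p1=0, p2=0, p3=0 (unmentioned atoms arbitrary); the premises hold there but the conclusion fails.

No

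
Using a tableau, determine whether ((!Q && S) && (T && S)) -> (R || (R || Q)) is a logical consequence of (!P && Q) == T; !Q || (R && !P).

Initial set: {((!P && Q) == T); (!Q || (R && !P)); !(((!Q && S) && (T && S)) -> (R || (R || Q)))}.
!(((!Q && S) && (T && S)) -> (R || (R || Q))): α-rule — add ((!Q && S) && (T && S)), !(R || (R || Q)).
((!Q && S) && (T && S)): α-rule — add (!Q && S), (T && S).
!(R || (R || Q)): α-rule — add !R, !(R || Q).
(!Q && S): α-rule — add !Q, S.
(T && S): α-rule — add T, S.
!(R || Q): α-rule — add !R, !Q.
((!P && Q) == T): β-rule — branch into (!P && Q), T  //  !(!P && Q), !T.
  branch 1 (add (!P && Q), T):
    (!P && Q): α-rule — add !P, Q.
    × closes — contains both Q and !Q.
  branch 2 (add !(!P && Q), !T):
    × closes — contains both T and !T.
All 2 branches close.
Every branch closed, so the premises entail the conclusion.

Yes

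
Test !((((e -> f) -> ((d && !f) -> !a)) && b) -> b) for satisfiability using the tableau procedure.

Unsatisfiable

Initial set: {!((((e -> f) -> ((d && !f) -> !a)) && b) -> b)}.
!((((e -> f) -> ((d && !f) -> !a)) && b) -> b): α-rule — add (((e -> f) -> ((d && !f) -> !a)) && b), !b.
(((e -> f) -> ((d && !f) -> !a)) && b): α-rule — add ((e -> f) -> ((d && !f) -> !a)), b.
× closes — contains both b and !b.
All 1 branch closes.
Every branch closed; the formula is unsatisfiable.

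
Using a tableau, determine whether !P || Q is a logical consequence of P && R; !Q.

No

Initial set: {(P && R); !Q; !(!P || Q)}.
(P && R): α-rule — add P, R.
!(!P || Q): α-rule — add !!P, !Q.
○ open, literals {P=true, Q=false, R=true}.
0 branches closed, 1 open.
An open branch gives a countermodel: P=true, Q=false, R=true (unmentioned atoms arbitrary); the premises hold there but the conclusion fails.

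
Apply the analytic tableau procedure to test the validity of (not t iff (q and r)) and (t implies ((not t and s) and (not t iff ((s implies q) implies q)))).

Assume the negation and expand:
Initial set: {F ((not t iff (q and r)) and (t implies ((not t and s) and (not t iff ((s implies q) implies q)))))}.
F ((not t iff (q and r)) and (t implies ((not t and s) and (not t iff ((s implies q) implies q))))): β-rule — branch into F (not t iff (q and r))  //  F (t implies ((not t and s) and (not t iff ((s implies q) implies q)))).
  branch 1 (add F (not t iff (q and r))):
    F (not t iff (q and r)): β-rule — branch into T not t, F (q and r)  //  F not t, T (q and r).
      branch 1.1 (add T not t, F (q and r)):
        F (q and r): β-rule — branch into F q  //  F r.
          branch 1.1.1 (add F q):
            ○ open, literals {q=false, t=false}.
          branch 1.1.2 (add F r):
            ○ open, literals {r=false, t=false}.
      branch 1.2 (add F not t, T (q and r)):
        T (q and r): α-rule — add T q, T r.
        ○ open, literals {q=true, r=true, t=true}.
  branch 2 (add F (t implies ((not t and s) and (not t iff ((s implies q) implies q))))):
    F (t implies ((not t and s) and (not t iff ((s implies q) implies q)))): α-rule — add T t, F ((not t and s) and (not t iff ((s implies q) implies q))).
    F ((not t and s) and (not t iff ((s implies q) implies q))): β-rule — branch into F (not t and s)  //  F (not t iff ((s implies q) implies q)).
      branch 2.1 (add F (not t and s)):
        F (not t and s): β-rule — branch into F not t  //  F s.
          branch 2.1.1 (add F not t):
            ○ open, literals {t=true}.
          branch 2.1.2 (add F s):
            ○ open, literals {s=false, t=true}.
      branch 2.2 (add F (not t iff ((s implies q) implies q))):
        F (not t iff ((s implies q) implies q)): β-rule — branch into T not t, F ((s implies q) implies q)  //  F not t, T ((s implies q) implies q).
          branch 2.2.1 (add T not t, F ((s implies q) implies q)):
            × closes — contains both t and not t.
          branch 2.2.2 (add F not t, T ((s implies q) implies q)):
            T ((s implies q) implies q): β-rule — branch into F (s implies q)  //  T q.
              branch 2.2.2.1 (add F (s implies q)):
                F (s implies q): α-rule — add T s, F q.
                ○ open, literals {q=false, s=true, t=true}.
              branch 2.2.2.2 (add T q):
                ○ open, literals {q=true, t=true}.
1 branch closed, 7 open.
An open branch gives a countermodel: q=false, t=false (unmentioned atoms arbitrary); under it the original formula is false.

Not valid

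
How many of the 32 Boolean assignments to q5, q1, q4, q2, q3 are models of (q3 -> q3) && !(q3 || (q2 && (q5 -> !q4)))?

Initial set: {T ((q3 -> q3) && !(q3 || (q2 && (q5 -> !q4))))}.
T ((q3 -> q3) && !(q3 || (q2 && (q5 -> !q4)))): α-rule — add T (q3 -> q3), T !(q3 || (q2 && (q5 -> !q4))).
T !(q3 || (q2 && (q5 -> !q4))): α-rule — add F q3, F (q2 && (q5 -> !q4)).
T (q3 -> q3): β-rule — branch into F q3  //  T q3.
  branch 1 (add F q3):
    F (q2 && (q5 -> !q4)): β-rule — branch into F q2  //  F (q5 -> !q4).
      branch 1.1 (add F q2):
        ○ open, literals {q2=0, q3=0}.
      branch 1.2 (add F (q5 -> !q4)):
        F (q5 -> !q4): α-rule — add T q5, F !q4.
        ○ open, literals {q3=0, q4=1, q5=1}.
  branch 2 (add T q3):
    × closes — contains both q3 and !q3.
1 branch closed, 2 open.
Each open branch fixes some atoms; the unmentioned ones are free. Counting distinct full assignments: branch {q2=0, q3=0} (q5, q1, q4) contributes 8 new; branch {q3=0, q4=1, q5=1} (q1, q2) contributes 2 new. Total: 10.

10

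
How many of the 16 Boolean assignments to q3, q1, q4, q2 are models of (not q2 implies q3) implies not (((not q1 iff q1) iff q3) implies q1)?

6

Initial set: {((not q2 implies q3) implies not (((not q1 iff q1) iff q3) implies q1))}.
((not q2 implies q3) implies not (((not q1 iff q1) iff q3) implies q1)): β-rule — branch into not (not q2 implies q3)  //  not (((not q1 iff q1) iff q3) implies q1).
  branch 1 (add not (not q2 implies q3)):
    not (not q2 implies q3): α-rule — add not q2, not q3.
    ○ open, literals {q2=false, q3=false}.
  branch 2 (add not (((not q1 iff q1) iff q3) implies q1)):
    not (((not q1 iff q1) iff q3) implies q1): α-rule — add ((not q1 iff q1) iff q3), not q1.
    ((not q1 iff q1) iff q3): β-rule — branch into (not q1 iff q1), q3  //  not (not q1 iff q1), not q3.
      branch 2.1 (add (not q1 iff q1), q3):
        (not q1 iff q1): β-rule — branch into not q1, q1  //  not not q1, not q1.
          branch 2.1.1 (add not q1, q1):
            × closes — contains both q1 and not q1.
          branch 2.1.2 (add not not q1, not q1):
            × closes — contains both q1 and not q1.
      branch 2.2 (add not (not q1 iff q1), not q3):
        not (not q1 iff q1): β-rule — branch into not q1, not q1  //  not not q1, q1.
          branch 2.2.1 (add not q1, not q1):
            ○ open, literals {q1=false, q3=false}.
          branch 2.2.2 (add not not q1, q1):
            × closes — contains both q1 and not q1.
3 branches closed, 2 open.
Each open branch fixes some atoms; the unmentioned ones are free. Counting distinct full assignments: branch {q2=false, q3=false} (q1, q4) contributes 4 new; branch {q1=false, q3=false} (q4, q2) contributes 2 new. Total: 6.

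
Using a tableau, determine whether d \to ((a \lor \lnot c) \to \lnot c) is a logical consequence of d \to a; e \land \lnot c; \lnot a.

Initial set: {(d \to a); (e \land \lnot c); \lnot a; \lnot (d \to ((a \lor \lnot c) \to \lnot c))}.
(e \land \lnot c): α-rule — add e, \lnot c.
\lnot (d \to ((a \lor \lnot c) \to \lnot c)): α-rule — add d, \lnot ((a \lor \lnot c) \to \lnot c).
\lnot ((a \lor \lnot c) \to \lnot c): α-rule — add (a \lor \lnot c), \lnot \lnot c.
× closes — contains both c and \lnot c.
All 1 branch closes.
Every branch closed, so the premises entail the conclusion.

Yes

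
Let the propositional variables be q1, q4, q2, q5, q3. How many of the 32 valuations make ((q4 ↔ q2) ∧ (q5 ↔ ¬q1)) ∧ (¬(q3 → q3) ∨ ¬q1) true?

Initial set: {(((q4 ↔ q2) ∧ (q5 ↔ ¬q1)) ∧ (¬(q3 → q3) ∨ ¬q1))}.
(((q4 ↔ q2) ∧ (q5 ↔ ¬q1)) ∧ (¬(q3 → q3) ∨ ¬q1)): α-rule — add ((q4 ↔ q2) ∧ (q5 ↔ ¬q1)), (¬(q3 → q3) ∨ ¬q1).
((q4 ↔ q2) ∧ (q5 ↔ ¬q1)): α-rule — add (q4 ↔ q2), (q5 ↔ ¬q1).
(¬(q3 → q3) ∨ ¬q1): β-rule — branch into ¬(q3 → q3)  //  ¬q1.
  branch 1 (add ¬(q3 → q3)):
    ¬(q3 → q3): α-rule — add q3, ¬q3.
    × closes — contains both q3 and ¬q3.
  branch 2 (add ¬q1):
    (q4 ↔ q2): β-rule — branch into q4, q2  //  ¬q4, ¬q2.
      branch 2.1 (add q4, q2):
        (q5 ↔ ¬q1): β-rule — branch into q5, ¬q1  //  ¬q5, ¬¬q1.
          branch 2.1.1 (add q5, ¬q1):
            ○ open, literals {q1=F, q2=T, q4=T, q5=T}.
          branch 2.1.2 (add ¬q5, ¬¬q1):
            × closes — contains both q1 and ¬q1.
      branch 2.2 (add ¬q4, ¬q2):
        (q5 ↔ ¬q1): β-rule — branch into q5, ¬q1  //  ¬q5, ¬¬q1.
          branch 2.2.1 (add q5, ¬q1):
            ○ open, literals {q1=F, q2=F, q4=F, q5=T}.
          branch 2.2.2 (add ¬q5, ¬¬q1):
            × closes — contains both q1 and ¬q1.
3 branches closed, 2 open.
Each open branch fixes some atoms; the unmentioned ones are free. Counting distinct full assignments: branch {q1=F, q2=T, q4=T, q5=T} (q3) contributes 2 new; branch {q1=F, q2=F, q4=F, q5=T} (q3) contributes 2 new. Total: 4.

4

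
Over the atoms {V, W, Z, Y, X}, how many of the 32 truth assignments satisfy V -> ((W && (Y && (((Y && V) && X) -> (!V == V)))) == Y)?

Initial set: {(V -> ((W && (Y && (((Y && V) && X) -> (!V == V)))) == Y))}.
(V -> ((W && (Y && (((Y && V) && X) -> (!V == V)))) == Y)): β-rule — branch into !V  //  ((W && (Y && (((Y && V) && X) -> (!V == V)))) == Y).
  branch 1 (add !V):
    ○ open, literals {V=0}.
  branch 2 (add ((W && (Y && (((Y && V) && X) -> (!V == V)))) == Y)):
    ((W && (Y && (((Y && V) && X) -> (!V == V)))) == Y): β-rule — branch into (W && (Y && (((Y && V) && X) -> (!V == V)))), Y  //  !(W && (Y && (((Y && V) && X) -> (!V == V)))), !Y.
      branch 2.1 (add (W && (Y && (((Y && V) && X) -> (!V == V)))), Y):
        (W && (Y && (((Y && V) && X) -> (!V == V)))): α-rule — add W, (Y && (((Y && V) && X) -> (!V == V))).
        (Y && (((Y && V) && X) -> (!V == V))): α-rule — add Y, (((Y && V) && X) -> (!V == V)).
        (((Y && V) && X) -> (!V == V)): β-rule — branch into !((Y && V) && X)  //  (!V == V).
          branch 2.1.1 (add !((Y && V) && X)):
            !((Y && V) && X): β-rule — branch into !(Y && V)  //  !X.
              branch 2.1.1.1 (add !(Y && V)):
                !(Y && V): β-rule — branch into !Y  //  !V.
                  branch 2.1.1.1.1 (add !Y):
                    × closes — contains both Y and !Y.
                  branch 2.1.1.1.2 (add !V):
                    ○ open, literals {V=0, W=1, Y=1}.
              branch 2.1.1.2 (add !X):
                ○ open, literals {W=1, X=0, Y=1}.
          branch 2.1.2 (add (!V == V)):
            (!V == V): β-rule — branch into !V, V  //  !!V, !V.
              branch 2.1.2.1 (add !V, V):
                × closes — contains both V and !V.
              branch 2.1.2.2 (add !!V, !V):
                × closes — contains both V and !V.
      branch 2.2 (add !(W && (Y && (((Y && V) && X) -> (!V == V)))), !Y):
        !(W && (Y && (((Y && V) && X) -> (!V == V)))): β-rule — branch into !W  //  !(Y && (((Y && V) && X) -> (!V == V))).
          branch 2.2.1 (add !W):
            ○ open, literals {W=0, Y=0}.
          branch 2.2.2 (add !(Y && (((Y && V) && X) -> (!V == V)))):
            !(Y && (((Y && V) && X) -> (!V == V))): β-rule — branch into !Y  //  !(((Y && V) && X) -> (!V == V)).
              branch 2.2.2.1 (add !Y):
                ○ open, literals {Y=0}.
              branch 2.2.2.2 (add !(((Y && V) && X) -> (!V == V))):
                !(((Y && V) && X) -> (!V == V)): α-rule — add ((Y && V) && X), !(!V == V).
                ((Y && V) && X): α-rule — add (Y && V), X.
                (Y && V): α-rule — add Y, V.
                × closes — contains both Y and !Y.
4 branches closed, 5 open.
Each open branch fixes some atoms; the unmentioned ones are free. Counting distinct full assignments: branch {V=0} (W, Z, Y, X) contributes 16 new; branch {V=0, W=1, Y=1} (Z, X) contributes 0 new; branch {W=1, X=0, Y=1} (V, Z) contributes 2 new; branch {W=0, Y=0} (V, Z, X) contributes 4 new; branch {Y=0} (V, W, Z, X) contributes 4 new. Total: 26.

26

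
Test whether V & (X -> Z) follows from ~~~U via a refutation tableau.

No

Initial set: {~~~U; ~(V & (X -> Z))}.
~~~U: drop double negation, giving ~U.
~(V & (X -> Z)): β-rule — branch into ~V  //  ~(X -> Z).
  branch 1 (add ~V):
    ○ open, literals {U=F, V=F}.
  branch 2 (add ~(X -> Z)):
    ~(X -> Z): α-rule — add X, ~Z.
    ○ open, literals {U=F, X=T, Z=F}.
0 branches closed, 2 open.
An open branch gives a countermodel: U=F, V=F (unmentioned atoms arbitrary); the premises hold there but the conclusion fails.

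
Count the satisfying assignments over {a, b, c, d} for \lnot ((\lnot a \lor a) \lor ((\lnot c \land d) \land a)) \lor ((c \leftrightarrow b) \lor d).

12

Initial set: {(\lnot ((\lnot a \lor a) \lor ((\lnot c \land d) \land a)) \lor ((c \leftrightarrow b) \lor d))}.
(\lnot ((\lnot a \lor a) \lor ((\lnot c \land d) \land a)) \lor ((c \leftrightarrow b) \lor d)): β-rule — branch into \lnot ((\lnot a \lor a) \lor ((\lnot c \land d) \land a))  //  ((c \leftrightarrow b) \lor d).
  branch 1 (add \lnot ((\lnot a \lor a) \lor ((\lnot c \land d) \land a))):
    \lnot ((\lnot a \lor a) \lor ((\lnot c \land d) \land a)): α-rule — add \lnot (\lnot a \lor a), \lnot ((\lnot c \land d) \land a).
    \lnot (\lnot a \lor a): α-rule — add \lnot \lnot a, \lnot a.
    × closes — contains both a and \lnot a.
  branch 2 (add ((c \leftrightarrow b) \lor d)):
    ((c \leftrightarrow b) \lor d): β-rule — branch into (c \leftrightarrow b)  //  d.
      branch 2.1 (add (c \leftrightarrow b)):
        (c \leftrightarrow b): β-rule — branch into c, b  //  \lnot c, \lnot b.
          branch 2.1.1 (add c, b):
            ○ open, literals {b=true, c=true}.
          branch 2.1.2 (add \lnot c, \lnot b):
            ○ open, literals {b=false, c=false}.
      branch 2.2 (add d):
        ○ open, literals {d=true}.
1 branch closed, 3 open.
Each open branch fixes some atoms; the unmentioned ones are free. Counting distinct full assignments: branch {b=true, c=true} (a, d) contributes 4 new; branch {b=false, c=false} (a, d) contributes 4 new; branch {d=true} (a, b, c) contributes 4 new. Total: 12.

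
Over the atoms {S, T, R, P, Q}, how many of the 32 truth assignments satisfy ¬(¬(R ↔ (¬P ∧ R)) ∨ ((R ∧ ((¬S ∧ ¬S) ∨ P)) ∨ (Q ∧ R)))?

Initial set: {T ¬(¬(R ↔ (¬P ∧ R)) ∨ ((R ∧ ((¬S ∧ ¬S) ∨ P)) ∨ (Q ∧ R)))}.
T ¬(¬(R ↔ (¬P ∧ R)) ∨ ((R ∧ ((¬S ∧ ¬S) ∨ P)) ∨ (Q ∧ R))): α-rule — add F ¬(R ↔ (¬P ∧ R)), F ((R ∧ ((¬S ∧ ¬S) ∨ P)) ∨ (Q ∧ R)).
F ((R ∧ ((¬S ∧ ¬S) ∨ P)) ∨ (Q ∧ R)): α-rule — add F (R ∧ ((¬S ∧ ¬S) ∨ P)), F (Q ∧ R).
F ¬(R ↔ (¬P ∧ R)): β-rule — branch into T R, T (¬P ∧ R)  //  F R, F (¬P ∧ R).
  branch 1 (add T R, T (¬P ∧ R)):
    T (¬P ∧ R): α-rule — add T ¬P, T R.
    F (R ∧ ((¬S ∧ ¬S) ∨ P)): β-rule — branch into F R  //  F ((¬S ∧ ¬S) ∨ P).
      branch 1.1 (add F R):
        × closes — contains both R and ¬R.
      branch 1.2 (add F ((¬S ∧ ¬S) ∨ P)):
        F ((¬S ∧ ¬S) ∨ P): α-rule — add F (¬S ∧ ¬S), F P.
        F (Q ∧ R): β-rule — branch into F Q  //  F R.
          branch 1.2.1 (add F Q):
            F (¬S ∧ ¬S): β-rule — branch into F ¬S  //  F ¬S.
              branch 1.2.1.1 (add F ¬S):
                ○ open, literals {P=F, Q=F, R=T, S=T}.
              branch 1.2.1.2 (add F ¬S):
                ○ open, literals {P=F, Q=F, R=T, S=T}.
          branch 1.2.2 (add F R):
            × closes — contains both R and ¬R.
  branch 2 (add F R, F (¬P ∧ R)):
    F (R ∧ ((¬S ∧ ¬S) ∨ P)): β-rule — branch into F R  //  F ((¬S ∧ ¬S) ∨ P).
      branch 2.1 (add F R):
        F (Q ∧ R): β-rule — branch into F Q  //  F R.
          branch 2.1.1 (add F Q):
            F (¬P ∧ R): β-rule — branch into F ¬P  //  F R.
              branch 2.1.1.1 (add F ¬P):
                ○ open, literals {P=T, Q=F, R=F}.
              branch 2.1.1.2 (add F R):
                ○ open, literals {Q=F, R=F}.
          branch 2.1.2 (add F R):
            F (¬P ∧ R): β-rule — branch into F ¬P  //  F R.
              branch 2.1.2.1 (add F ¬P):
                ○ open, literals {P=T, R=F}.
              branch 2.1.2.2 (add F R):
                ○ open, literals {R=F}.
      branch 2.2 (add F ((¬S ∧ ¬S) ∨ P)):
        F ((¬S ∧ ¬S) ∨ P): α-rule — add F (¬S ∧ ¬S), F P.
        F (Q ∧ R): β-rule — branch into F Q  //  F R.
          branch 2.2.1 (add F Q):
            F (¬P ∧ R): β-rule — branch into F ¬P  //  F R.
              branch 2.2.1.1 (add F ¬P):
                × closes — contains both P and ¬P.
              branch 2.2.1.2 (add F R):
                F (¬S ∧ ¬S): β-rule — branch into F ¬S  //  F ¬S.
                  branch 2.2.1.2.1 (add F ¬S):
                    ○ open, literals {P=F, Q=F, R=F, S=T}.
                  branch 2.2.1.2.2 (add F ¬S):
                    ○ open, literals {P=F, Q=F, R=F, S=T}.
          branch 2.2.2 (add F R):
            F (¬P ∧ R): β-rule — branch into F ¬P  //  F R.
              branch 2.2.2.1 (add F ¬P):
                × closes — contains both P and ¬P.
              branch 2.2.2.2 (add F R):
                F (¬S ∧ ¬S): β-rule — branch into F ¬S  //  F ¬S.
                  branch 2.2.2.2.1 (add F ¬S):
                    ○ open, literals {P=F, R=F, S=T}.
                  branch 2.2.2.2.2 (add F ¬S):
                    ○ open, literals {P=F, R=F, S=T}.
4 branches closed, 10 open.
Each open branch fixes some atoms; the unmentioned ones are free. Counting distinct full assignments: branch {P=F, Q=F, R=T, S=T} (T) contributes 2 new; branch {P=F, Q=F, R=T, S=T} (T) contributes 0 new; branch {P=T, Q=F, R=F} (S, T) contributes 4 new; branch {Q=F, R=F} (S, T, P) contributes 4 new; branch {P=T, R=F} (S, T, Q) contributes 4 new; branch {R=F} (S, T, P, Q) contributes 4 new; branch {P=F, Q=F, R=F, S=T} (T) contributes 0 new; branch {P=F, Q=F, R=F, S=T} (T) contributes 0 new; branch {P=F, R=F, S=T} (T, Q) contributes 0 new; branch {P=F, R=F, S=T} (T, Q) contributes 0 new. Total: 18.

18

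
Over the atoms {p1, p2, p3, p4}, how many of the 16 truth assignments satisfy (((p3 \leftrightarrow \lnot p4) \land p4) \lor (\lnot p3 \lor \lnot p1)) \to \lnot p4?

10

Initial set: {((((p3 \leftrightarrow \lnot p4) \land p4) \lor (\lnot p3 \lor \lnot p1)) \to \lnot p4)}.
((((p3 \leftrightarrow \lnot p4) \land p4) \lor (\lnot p3 \lor \lnot p1)) \to \lnot p4): β-rule — branch into \lnot (((p3 \leftrightarrow \lnot p4) \land p4) \lor (\lnot p3 \lor \lnot p1))  //  \lnot p4.
  branch 1 (add \lnot (((p3 \leftrightarrow \lnot p4) \land p4) \lor (\lnot p3 \lor \lnot p1))):
    \lnot (((p3 \leftrightarrow \lnot p4) \land p4) \lor (\lnot p3 \lor \lnot p1)): α-rule — add \lnot ((p3 \leftrightarrow \lnot p4) \land p4), \lnot (\lnot p3 \lor \lnot p1).
    \lnot (\lnot p3 \lor \lnot p1): α-rule — add \lnot \lnot p3, \lnot \lnot p1.
    \lnot ((p3 \leftrightarrow \lnot p4) \land p4): β-rule — branch into \lnot (p3 \leftrightarrow \lnot p4)  //  \lnot p4.
      branch 1.1 (add \lnot (p3 \leftrightarrow \lnot p4)):
        \lnot (p3 \leftrightarrow \lnot p4): β-rule — branch into p3, \lnot \lnot p4  //  \lnot p3, \lnot p4.
          branch 1.1.1 (add p3, \lnot \lnot p4):
            ○ open, literals {p1=true, p3=true, p4=true}.
          branch 1.1.2 (add \lnot p3, \lnot p4):
            × closes — contains both p3 and \lnot p3.
      branch 1.2 (add \lnot p4):
        ○ open, literals {p1=true, p3=true, p4=false}.
  branch 2 (add \lnot p4):
    ○ open, literals {p4=false}.
1 branch closed, 3 open.
Each open branch fixes some atoms; the unmentioned ones are free. Counting distinct full assignments: branch {p1=true, p3=true, p4=true} (p2) contributes 2 new; branch {p1=true, p3=true, p4=false} (p2) contributes 2 new; branch {p4=false} (p1, p2, p3) contributes 6 new. Total: 10.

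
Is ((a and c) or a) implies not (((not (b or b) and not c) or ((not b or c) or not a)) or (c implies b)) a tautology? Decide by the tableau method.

Not valid

Assume the negation and expand:
Initial set: {F (((a and c) or a) implies not (((not (b or b) and not c) or ((not b or c) or not a)) or (c implies b)))}.
F (((a and c) or a) implies not (((not (b or b) and not c) or ((not b or c) or not a)) or (c implies b))): α-rule — add T ((a and c) or a), F not (((not (b or b) and not c) or ((not b or c) or not a)) or (c implies b)).
T ((a and c) or a): β-rule — branch into T (a and c)  //  T a.
  branch 1 (add T (a and c)):
    T (a and c): α-rule — add T a, T c.
    F not (((not (b or b) and not c) or ((not b or c) or not a)) or (c implies b)): β-rule — branch into T ((not (b or b) and not c) or ((not b or c) or not a))  //  T (c implies b).
      branch 1.1 (add T ((not (b or b) and not c) or ((not b or c) or not a))):
        T ((not (b or b) and not c) or ((not b or c) or not a)): β-rule — branch into T (not (b or b) and not c)  //  T ((not b or c) or not a).
          branch 1.1.1 (add T (not (b or b) and not c)):
            T (not (b or b) and not c): α-rule — add T not (b or b), T not c.
            × closes — contains both c and not c.
          branch 1.1.2 (add T ((not b or c) or not a)):
            T ((not b or c) or not a): β-rule — branch into T (not b or c)  //  T not a.
              branch 1.1.2.1 (add T (not b or c)):
                T (not b or c): β-rule — branch into T not b  //  T c.
                  branch 1.1.2.1.1 (add T not b):
                    ○ open, literals {a=T, b=F, c=T}.
                  branch 1.1.2.1.2 (add T c):
                    ○ open, literals {a=T, c=T}.
              branch 1.1.2.2 (add T not a):
                × closes — contains both a and not a.
      branch 1.2 (add T (c implies b)):
        T (c implies b): β-rule — branch into F c  //  T b.
          branch 1.2.1 (add F c):
            × closes — contains both c and not c.
          branch 1.2.2 (add T b):
            ○ open, literals {a=T, b=T, c=T}.
  branch 2 (add T a):
    F not (((not (b or b) and not c) or ((not b or c) or not a)) or (c implies b)): β-rule — branch into T ((not (b or b) and not c) or ((not b or c) or not a))  //  T (c implies b).
      branch 2.1 (add T ((not (b or b) and not c) or ((not b or c) or not a))):
        T ((not (b or b) and not c) or ((not b or c) or not a)): β-rule — branch into T (not (b or b) and not c)  //  T ((not b or c) or not a).
          branch 2.1.1 (add T (not (b or b) and not c)):
            T (not (b or b) and not c): α-rule — add T not (b or b), T not c.
            T not (b or b): α-rule — add F b, F b.
            ○ open, literals {a=T, b=F, c=F}.
          branch 2.1.2 (add T ((not b or c) or not a)):
            T ((not b or c) or not a): β-rule — branch into T (not b or c)  //  T not a.
              branch 2.1.2.1 (add T (not b or c)):
                T (not b or c): β-rule — branch into T not b  //  T c.
                  branch 2.1.2.1.1 (add T not b):
                    ○ open, literals {a=T, b=F}.
                  branch 2.1.2.1.2 (add T c):
                    ○ open, literals {a=T, c=T}.
              branch 2.1.2.2 (add T not a):
                × closes — contains both a and not a.
      branch 2.2 (add T (c implies b)):
        T (c implies b): β-rule — branch into F c  //  T b.
          branch 2.2.1 (add F c):
            ○ open, literals {a=T, c=F}.
          branch 2.2.2 (add T b):
            ○ open, literals {a=T, b=T}.
4 branches closed, 8 open.
An open branch gives a countermodel: a=T, b=F, c=T (unmentioned atoms arbitrary); under it the original formula is false.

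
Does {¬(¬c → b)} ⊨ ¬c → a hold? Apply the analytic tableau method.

No

Initial set: {¬(¬c → b); ¬(¬c → a)}.
¬(¬c → b): α-rule — add ¬c, ¬b.
¬(¬c → a): α-rule — add ¬c, ¬a.
○ open, literals {a=false, b=false, c=false}.
0 branches closed, 1 open.
An open branch gives a countermodel: a=false, b=false, c=false (unmentioned atoms arbitrary); the premises hold there but the conclusion fails.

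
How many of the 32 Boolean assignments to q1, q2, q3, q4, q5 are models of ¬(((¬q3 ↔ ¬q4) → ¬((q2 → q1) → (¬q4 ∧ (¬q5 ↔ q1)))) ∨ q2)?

Initial set: {¬(((¬q3 ↔ ¬q4) → ¬((q2 → q1) → (¬q4 ∧ (¬q5 ↔ q1)))) ∨ q2)}.
¬(((¬q3 ↔ ¬q4) → ¬((q2 → q1) → (¬q4 ∧ (¬q5 ↔ q1)))) ∨ q2): α-rule — add ¬((¬q3 ↔ ¬q4) → ¬((q2 → q1) → (¬q4 ∧ (¬q5 ↔ q1)))), ¬q2.
¬((¬q3 ↔ ¬q4) → ¬((q2 → q1) → (¬q4 ∧ (¬q5 ↔ q1)))): α-rule — add (¬q3 ↔ ¬q4), ¬¬((q2 → q1) → (¬q4 ∧ (¬q5 ↔ q1))).
(¬q3 ↔ ¬q4): β-rule — branch into ¬q3, ¬q4  //  ¬¬q3, ¬¬q4.
  branch 1 (add ¬q3, ¬q4):
    ¬¬((q2 → q1) → (¬q4 ∧ (¬q5 ↔ q1))): β-rule — branch into ¬(q2 → q1)  //  (¬q4 ∧ (¬q5 ↔ q1)).
      branch 1.1 (add ¬(q2 → q1)):
        ¬(q2 → q1): α-rule — add q2, ¬q1.
        × closes — contains both q2 and ¬q2.
      branch 1.2 (add (¬q4 ∧ (¬q5 ↔ q1))):
        (¬q4 ∧ (¬q5 ↔ q1)): α-rule — add ¬q4, (¬q5 ↔ q1).
        (¬q5 ↔ q1): β-rule — branch into ¬q5, q1  //  ¬¬q5, ¬q1.
          branch 1.2.1 (add ¬q5, q1):
            ○ open, literals {q1=1, q2=0, q3=0, q4=0, q5=0}.
          branch 1.2.2 (add ¬¬q5, ¬q1):
            ○ open, literals {q1=0, q2=0, q3=0, q4=0, q5=1}.
  branch 2 (add ¬¬q3, ¬¬q4):
    ¬¬((q2 → q1) → (¬q4 ∧ (¬q5 ↔ q1))): β-rule — branch into ¬(q2 → q1)  //  (¬q4 ∧ (¬q5 ↔ q1)).
      branch 2.1 (add ¬(q2 → q1)):
        ¬(q2 → q1): α-rule — add q2, ¬q1.
        × closes — contains both q2 and ¬q2.
      branch 2.2 (add (¬q4 ∧ (¬q5 ↔ q1))):
        (¬q4 ∧ (¬q5 ↔ q1)): α-rule — add ¬q4, (¬q5 ↔ q1).
        × closes — contains both q4 and ¬q4.
3 branches closed, 2 open.
Each open branch fixes some atoms; the unmentioned ones are free. Counting distinct full assignments: branch {q1=1, q2=0, q3=0, q4=0, q5=0} (none free) contributes 1 new; branch {q1=0, q2=0, q3=0, q4=0, q5=1} (none free) contributes 1 new. Total: 2.

2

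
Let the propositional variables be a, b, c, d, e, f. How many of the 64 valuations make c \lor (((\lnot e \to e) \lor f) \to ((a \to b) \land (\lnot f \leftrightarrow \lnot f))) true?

58

Initial set: {(c \lor (((\lnot e \to e) \lor f) \to ((a \to b) \land (\lnot f \leftrightarrow \lnot f))))}.
(c \lor (((\lnot e \to e) \lor f) \to ((a \to b) \land (\lnot f \leftrightarrow \lnot f)))): β-rule — branch into c  //  (((\lnot e \to e) \lor f) \to ((a \to b) \land (\lnot f \leftrightarrow \lnot f))).
  branch 1 (add c):
    ○ open, literals {c=true}.
  branch 2 (add (((\lnot e \to e) \lor f) \to ((a \to b) \land (\lnot f \leftrightarrow \lnot f)))):
    (((\lnot e \to e) \lor f) \to ((a \to b) \land (\lnot f \leftrightarrow \lnot f))): β-rule — branch into \lnot ((\lnot e \to e) \lor f)  //  ((a \to b) \land (\lnot f \leftrightarrow \lnot f)).
      branch 2.1 (add \lnot ((\lnot e \to e) \lor f)):
        \lnot ((\lnot e \to e) \lor f): α-rule — add \lnot (\lnot e \to e), \lnot f.
        \lnot (\lnot e \to e): α-rule — add \lnot e, \lnot e.
        ○ open, literals {e=false, f=false}.
      branch 2.2 (add ((a \to b) \land (\lnot f \leftrightarrow \lnot f))):
        ((a \to b) \land (\lnot f \leftrightarrow \lnot f)): α-rule — add (a \to b), (\lnot f \leftrightarrow \lnot f).
        (a \to b): β-rule — branch into \lnot a  //  b.
          branch 2.2.1 (add \lnot a):
            (\lnot f \leftrightarrow \lnot f): β-rule — branch into \lnot f, \lnot f  //  \lnot \lnot f, \lnot \lnot f.
              branch 2.2.1.1 (add \lnot f, \lnot f):
                ○ open, literals {a=false, f=false}.
              branch 2.2.1.2 (add \lnot \lnot f, \lnot \lnot f):
                ○ open, literals {a=false, f=true}.
          branch 2.2.2 (add b):
            (\lnot f \leftrightarrow \lnot f): β-rule — branch into \lnot f, \lnot f  //  \lnot \lnot f, \lnot \lnot f.
              branch 2.2.2.1 (add \lnot f, \lnot f):
                ○ open, literals {b=true, f=false}.
              branch 2.2.2.2 (add \lnot \lnot f, \lnot \lnot f):
                ○ open, literals {b=true, f=true}.
0 branches closed, 6 open.
Each open branch fixes some atoms; the unmentioned ones are free. Counting distinct full assignments: branch {c=true} (a, b, d, e, f) contributes 32 new; branch {e=false, f=false} (a, b, c, d) contributes 8 new; branch {a=false, f=false} (b, c, d, e) contributes 4 new; branch {a=false, f=true} (b, c, d, e) contributes 8 new; branch {b=true, f=false} (a, c, d, e) contributes 2 new; branch {b=true, f=true} (a, c, d, e) contributes 4 new. Total: 58.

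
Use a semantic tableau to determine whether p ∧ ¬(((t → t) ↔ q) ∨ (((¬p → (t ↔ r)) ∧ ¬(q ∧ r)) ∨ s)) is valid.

Assume the negation and expand:
Initial set: {¬(p ∧ ¬(((t → t) ↔ q) ∨ (((¬p → (t ↔ r)) ∧ ¬(q ∧ r)) ∨ s)))}.
¬(p ∧ ¬(((t → t) ↔ q) ∨ (((¬p → (t ↔ r)) ∧ ¬(q ∧ r)) ∨ s))): β-rule — branch into ¬p  //  ¬¬(((t → t) ↔ q) ∨ (((¬p → (t ↔ r)) ∧ ¬(q ∧ r)) ∨ s)).
  branch 1 (add ¬p):
    ○ open, literals {p=0}.
  branch 2 (add ¬¬(((t → t) ↔ q) ∨ (((¬p → (t ↔ r)) ∧ ¬(q ∧ r)) ∨ s))):
    ¬¬(((t → t) ↔ q) ∨ (((¬p → (t ↔ r)) ∧ ¬(q ∧ r)) ∨ s)): β-rule — branch into ((t → t) ↔ q)  //  (((¬p → (t ↔ r)) ∧ ¬(q ∧ r)) ∨ s).
      branch 2.1 (add ((t → t) ↔ q)):
        ((t → t) ↔ q): β-rule — branch into (t → t), q  //  ¬(t → t), ¬q.
          branch 2.1.1 (add (t → t), q):
            (t → t): β-rule — branch into ¬t  //  t.
              branch 2.1.1.1 (add ¬t):
                ○ open, literals {q=1, t=0}.
              branch 2.1.1.2 (add t):
                ○ open, literals {q=1, t=1}.
          branch 2.1.2 (add ¬(t → t), ¬q):
            ¬(t → t): α-rule — add t, ¬t.
            × closes — contains both t and ¬t.
      branch 2.2 (add (((¬p → (t ↔ r)) ∧ ¬(q ∧ r)) ∨ s)):
        (((¬p → (t ↔ r)) ∧ ¬(q ∧ r)) ∨ s): β-rule — branch into ((¬p → (t ↔ r)) ∧ ¬(q ∧ r))  //  s.
          branch 2.2.1 (add ((¬p → (t ↔ r)) ∧ ¬(q ∧ r))):
            ((¬p → (t ↔ r)) ∧ ¬(q ∧ r)): α-rule — add (¬p → (t ↔ r)), ¬(q ∧ r).
            (¬p → (t ↔ r)): β-rule — branch into ¬¬p  //  (t ↔ r).
              branch 2.2.1.1 (add ¬¬p):
                ¬(q ∧ r): β-rule — branch into ¬q  //  ¬r.
                  branch 2.2.1.1.1 (add ¬q):
                    ○ open, literals {p=1, q=0}.
                  branch 2.2.1.1.2 (add ¬r):
                    ○ open, literals {p=1, r=0}.
              branch 2.2.1.2 (add (t ↔ r)):
                ¬(q ∧ r): β-rule — branch into ¬q  //  ¬r.
                  branch 2.2.1.2.1 (add ¬q):
                    (t ↔ r): β-rule — branch into t, r  //  ¬t, ¬r.
                      branch 2.2.1.2.1.1 (add t, r):
                        ○ open, literals {q=0, r=1, t=1}.
                      branch 2.2.1.2.1.2 (add ¬t, ¬r):
                        ○ open, literals {q=0, r=0, t=0}.
                  branch 2.2.1.2.2 (add ¬r):
                    (t ↔ r): β-rule — branch into t, r  //  ¬t, ¬r.
                      branch 2.2.1.2.2.1 (add t, r):
                        × closes — contains both r and ¬r.
                      branch 2.2.1.2.2.2 (add ¬t, ¬r):
                        ○ open, literals {r=0, t=0}.
          branch 2.2.2 (add s):
            ○ open, literals {s=1}.
2 branches closed, 9 open.
An open branch gives a countermodel: p=0 (unmentioned atoms arbitrary); under it the original formula is false.

Not valid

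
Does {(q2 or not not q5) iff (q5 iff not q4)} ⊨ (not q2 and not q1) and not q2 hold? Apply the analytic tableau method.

Initial set: {((q2 or not not q5) iff (q5 iff not q4)); not ((not q2 and not q1) and not q2)}.
((q2 or not not q5) iff (q5 iff not q4)): β-rule — branch into (q2 or not not q5), (q5 iff not q4)  //  not (q2 or not not q5), not (q5 iff not q4).
  branch 1 (add (q2 or not not q5), (q5 iff not q4)):
    not ((not q2 and not q1) and not q2): β-rule — branch into not (not q2 and not q1)  //  not not q2.
      branch 1.1 (add not (not q2 and not q1)):
        (q2 or not not q5): β-rule — branch into q2  //  not not q5.
          branch 1.1.1 (add q2):
            (q5 iff not q4): β-rule — branch into q5, not q4  //  not q5, not not q4.
              branch 1.1.1.1 (add q5, not q4):
                not (not q2 and not q1): β-rule — branch into not not q2  //  not not q1.
                  branch 1.1.1.1.1 (add not not q2):
                    ○ open, literals {q2=1, q4=0, q5=1}.
                  branch 1.1.1.1.2 (add not not q1):
                    ○ open, literals {q1=1, q2=1, q4=0, q5=1}.
              branch 1.1.1.2 (add not q5, not not q4):
                not (not q2 and not q1): β-rule — branch into not not q2  //  not not q1.
                  branch 1.1.1.2.1 (add not not q2):
                    ○ open, literals {q2=1, q4=1, q5=0}.
                  branch 1.1.1.2.2 (add not not q1):
                    ○ open, literals {q1=1, q2=1, q4=1, q5=0}.
          branch 1.1.2 (add not not q5):
            not not q5: drop double negation, giving q5.
            (q5 iff not q4): β-rule — branch into q5, not q4  //  not q5, not not q4.
              branch 1.1.2.1 (add q5, not q4):
                not (not q2 and not q1): β-rule — branch into not not q2  //  not not q1.
                  branch 1.1.2.1.1 (add not not q2):
                    ○ open, literals {q2=1, q4=0, q5=1}.
                  branch 1.1.2.1.2 (add not not q1):
                    ○ open, literals {q1=1, q4=0, q5=1}.
              branch 1.1.2.2 (add not q5, not not q4):
                × closes — contains both q5 and not q5.
      branch 1.2 (add not not q2):
        (q2 or not not q5): β-rule — branch into q2  //  not not q5.
          branch 1.2.1 (add q2):
            (q5 iff not q4): β-rule — branch into q5, not q4  //  not q5, not not q4.
              branch 1.2.1.1 (add q5, not q4):
                ○ open, literals {q2=1, q4=0, q5=1}.
              branch 1.2.1.2 (add not q5, not not q4):
                ○ open, literals {q2=1, q4=1, q5=0}.
          branch 1.2.2 (add not not q5):
            not not q5: drop double negation, giving q5.
            (q5 iff not q4): β-rule — branch into q5, not q4  //  not q5, not not q4.
              branch 1.2.2.1 (add q5, not q4):
                ○ open, literals {q2=1, q4=0, q5=1}.
              branch 1.2.2.2 (add not q5, not not q4):
                × closes — contains both q5 and not q5.
  branch 2 (add not (q2 or not not q5), not (q5 iff not q4)):
    not (q2 or not not q5): α-rule — add not q2, not not not q5.
    not not not q5: drop double negation, giving not q5.
    not ((not q2 and not q1) and not q2): β-rule — branch into not (not q2 and not q1)  //  not not q2.
      branch 2.1 (add not (not q2 and not q1)):
        not (q5 iff not q4): β-rule — branch into q5, not not q4  //  not q5, not q4.
          branch 2.1.1 (add q5, not not q4):
            × closes — contains both q5 and not q5.
          branch 2.1.2 (add not q5, not q4):
            not (not q2 and not q1): β-rule — branch into not not q2  //  not not q1.
              branch 2.1.2.1 (add not not q2):
                × closes — contains both q2 and not q2.
              branch 2.1.2.2 (add not not q1):
                ○ open, literals {q1=1, q2=0, q4=0, q5=0}.
      branch 2.2 (add not not q2):
        × closes — contains both q2 and not q2.
5 branches closed, 10 open.
An open branch gives a countermodel: q2=1, q4=0, q5=1 (unmentioned atoms arbitrary); the premises hold there but the conclusion fails.

No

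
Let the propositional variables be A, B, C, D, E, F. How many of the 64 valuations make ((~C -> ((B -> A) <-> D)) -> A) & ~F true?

20

Initial set: {(((~C -> ((B -> A) <-> D)) -> A) & ~F)}.
(((~C -> ((B -> A) <-> D)) -> A) & ~F): α-rule — add ((~C -> ((B -> A) <-> D)) -> A), ~F.
((~C -> ((B -> A) <-> D)) -> A): β-rule — branch into ~(~C -> ((B -> A) <-> D))  //  A.
  branch 1 (add ~(~C -> ((B -> A) <-> D))):
    ~(~C -> ((B -> A) <-> D)): α-rule — add ~C, ~((B -> A) <-> D).
    ~((B -> A) <-> D): β-rule — branch into (B -> A), ~D  //  ~(B -> A), D.
      branch 1.1 (add (B -> A), ~D):
        (B -> A): β-rule — branch into ~B  //  A.
          branch 1.1.1 (add ~B):
            ○ open, literals {B=false, C=false, D=false, F=false}.
          branch 1.1.2 (add A):
            ○ open, literals {A=true, C=false, D=false, F=false}.
      branch 1.2 (add ~(B -> A), D):
        ~(B -> A): α-rule — add B, ~A.
        ○ open, literals {A=false, B=true, C=false, D=true, F=false}.
  branch 2 (add A):
    ○ open, literals {A=true, F=false}.
0 branches closed, 4 open.
Each open branch fixes some atoms; the unmentioned ones are free. Counting distinct full assignments: branch {B=false, C=false, D=false, F=false} (A, E) contributes 4 new; branch {A=true, C=false, D=false, F=false} (B, E) contributes 2 new; branch {A=false, B=true, C=false, D=true, F=false} (E) contributes 2 new; branch {A=true, F=false} (B, C, D, E) contributes 12 new. Total: 20.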